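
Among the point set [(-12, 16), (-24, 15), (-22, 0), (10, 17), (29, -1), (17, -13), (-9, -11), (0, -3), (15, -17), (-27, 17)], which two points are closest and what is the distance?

Computing all pairwise distances among 10 points:

d((-12, 16), (-24, 15)) = 12.0416
d((-12, 16), (-22, 0)) = 18.868
d((-12, 16), (10, 17)) = 22.0227
d((-12, 16), (29, -1)) = 44.3847
d((-12, 16), (17, -13)) = 41.0122
d((-12, 16), (-9, -11)) = 27.1662
d((-12, 16), (0, -3)) = 22.4722
d((-12, 16), (15, -17)) = 42.638
d((-12, 16), (-27, 17)) = 15.0333
d((-24, 15), (-22, 0)) = 15.1327
d((-24, 15), (10, 17)) = 34.0588
d((-24, 15), (29, -1)) = 55.3624
d((-24, 15), (17, -13)) = 49.6488
d((-24, 15), (-9, -11)) = 30.0167
d((-24, 15), (0, -3)) = 30.0
d((-24, 15), (15, -17)) = 50.448
d((-24, 15), (-27, 17)) = 3.6056 <-- minimum
d((-22, 0), (10, 17)) = 36.2353
d((-22, 0), (29, -1)) = 51.0098
d((-22, 0), (17, -13)) = 41.1096
d((-22, 0), (-9, -11)) = 17.0294
d((-22, 0), (0, -3)) = 22.2036
d((-22, 0), (15, -17)) = 40.7185
d((-22, 0), (-27, 17)) = 17.72
d((10, 17), (29, -1)) = 26.1725
d((10, 17), (17, -13)) = 30.8058
d((10, 17), (-9, -11)) = 33.8378
d((10, 17), (0, -3)) = 22.3607
d((10, 17), (15, -17)) = 34.3657
d((10, 17), (-27, 17)) = 37.0
d((29, -1), (17, -13)) = 16.9706
d((29, -1), (-9, -11)) = 39.2938
d((29, -1), (0, -3)) = 29.0689
d((29, -1), (15, -17)) = 21.2603
d((29, -1), (-27, 17)) = 58.8218
d((17, -13), (-9, -11)) = 26.0768
d((17, -13), (0, -3)) = 19.7231
d((17, -13), (15, -17)) = 4.4721
d((17, -13), (-27, 17)) = 53.2541
d((-9, -11), (0, -3)) = 12.0416
d((-9, -11), (15, -17)) = 24.7386
d((-9, -11), (-27, 17)) = 33.2866
d((0, -3), (15, -17)) = 20.5183
d((0, -3), (-27, 17)) = 33.6006
d((15, -17), (-27, 17)) = 54.037

Closest pair: (-24, 15) and (-27, 17) with distance 3.6056

The closest pair is (-24, 15) and (-27, 17) with Euclidean distance 3.6056. For 10 points, brute-force pairwise comparison is shown above. For large n, the divide-and-conquer algorithm (sort by x, recurse on halves, check the dividing strip) achieves O(n log n).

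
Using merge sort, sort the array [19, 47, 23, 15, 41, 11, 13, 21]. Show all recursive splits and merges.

Merge sort trace:

Split: [19, 47, 23, 15, 41, 11, 13, 21] -> [19, 47, 23, 15] and [41, 11, 13, 21]
  Split: [19, 47, 23, 15] -> [19, 47] and [23, 15]
    Split: [19, 47] -> [19] and [47]
    Merge: [19] + [47] -> [19, 47]
    Split: [23, 15] -> [23] and [15]
    Merge: [23] + [15] -> [15, 23]
  Merge: [19, 47] + [15, 23] -> [15, 19, 23, 47]
  Split: [41, 11, 13, 21] -> [41, 11] and [13, 21]
    Split: [41, 11] -> [41] and [11]
    Merge: [41] + [11] -> [11, 41]
    Split: [13, 21] -> [13] and [21]
    Merge: [13] + [21] -> [13, 21]
  Merge: [11, 41] + [13, 21] -> [11, 13, 21, 41]
Merge: [15, 19, 23, 47] + [11, 13, 21, 41] -> [11, 13, 15, 19, 21, 23, 41, 47]

Final sorted array: [11, 13, 15, 19, 21, 23, 41, 47]

The merge sort proceeds by recursively splitting the array and merging sorted halves.
After all merges, the sorted array is [11, 13, 15, 19, 21, 23, 41, 47].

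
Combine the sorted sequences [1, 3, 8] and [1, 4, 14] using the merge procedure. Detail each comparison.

Merging process:

Compare 1 vs 1: take 1 from left. Merged: [1]
Compare 3 vs 1: take 1 from right. Merged: [1, 1]
Compare 3 vs 4: take 3 from left. Merged: [1, 1, 3]
Compare 8 vs 4: take 4 from right. Merged: [1, 1, 3, 4]
Compare 8 vs 14: take 8 from left. Merged: [1, 1, 3, 4, 8]
Append remaining from right: [14]. Merged: [1, 1, 3, 4, 8, 14]

Final merged array: [1, 1, 3, 4, 8, 14]
Total comparisons: 5

The merged array is [1, 1, 3, 4, 8, 14], requiring 5 comparisons. The merge step runs in O(n) time where n is the total number of elements.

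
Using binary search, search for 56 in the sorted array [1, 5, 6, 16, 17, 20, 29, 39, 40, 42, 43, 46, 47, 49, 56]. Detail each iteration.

Binary search for 56 in [1, 5, 6, 16, 17, 20, 29, 39, 40, 42, 43, 46, 47, 49, 56]:

lo=0, hi=14, mid=7, arr[mid]=39 -> 39 < 56, search right half
lo=8, hi=14, mid=11, arr[mid]=46 -> 46 < 56, search right half
lo=12, hi=14, mid=13, arr[mid]=49 -> 49 < 56, search right half
lo=14, hi=14, mid=14, arr[mid]=56 -> Found target at index 14!

Binary search finds 56 at index 14 after 4 comparisons. The search repeatedly halves the search space by comparing with the middle element.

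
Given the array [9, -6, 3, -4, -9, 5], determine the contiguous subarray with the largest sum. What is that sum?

Using Kadane's algorithm on [9, -6, 3, -4, -9, 5]:

Scanning through the array:
Position 1 (value -6): max_ending_here = 3, max_so_far = 9
Position 2 (value 3): max_ending_here = 6, max_so_far = 9
Position 3 (value -4): max_ending_here = 2, max_so_far = 9
Position 4 (value -9): max_ending_here = -7, max_so_far = 9
Position 5 (value 5): max_ending_here = 5, max_so_far = 9

Maximum subarray: [9]
Maximum sum: 9

The maximum subarray is [9] with sum 9. This subarray runs from index 0 to index 0.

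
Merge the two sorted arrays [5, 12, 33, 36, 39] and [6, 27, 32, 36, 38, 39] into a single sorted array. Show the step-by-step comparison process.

Merging process:

Compare 5 vs 6: take 5 from left. Merged: [5]
Compare 12 vs 6: take 6 from right. Merged: [5, 6]
Compare 12 vs 27: take 12 from left. Merged: [5, 6, 12]
Compare 33 vs 27: take 27 from right. Merged: [5, 6, 12, 27]
Compare 33 vs 32: take 32 from right. Merged: [5, 6, 12, 27, 32]
Compare 33 vs 36: take 33 from left. Merged: [5, 6, 12, 27, 32, 33]
Compare 36 vs 36: take 36 from left. Merged: [5, 6, 12, 27, 32, 33, 36]
Compare 39 vs 36: take 36 from right. Merged: [5, 6, 12, 27, 32, 33, 36, 36]
Compare 39 vs 38: take 38 from right. Merged: [5, 6, 12, 27, 32, 33, 36, 36, 38]
Compare 39 vs 39: take 39 from left. Merged: [5, 6, 12, 27, 32, 33, 36, 36, 38, 39]
Append remaining from right: [39]. Merged: [5, 6, 12, 27, 32, 33, 36, 36, 38, 39, 39]

Final merged array: [5, 6, 12, 27, 32, 33, 36, 36, 38, 39, 39]
Total comparisons: 10

The merged array is [5, 6, 12, 27, 32, 33, 36, 36, 38, 39, 39], requiring 10 comparisons. The merge step runs in O(n) time where n is the total number of elements.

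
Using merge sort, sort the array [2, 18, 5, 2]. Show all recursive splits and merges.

Merge sort trace:

Split: [2, 18, 5, 2] -> [2, 18] and [5, 2]
  Split: [2, 18] -> [2] and [18]
  Merge: [2] + [18] -> [2, 18]
  Split: [5, 2] -> [5] and [2]
  Merge: [5] + [2] -> [2, 5]
Merge: [2, 18] + [2, 5] -> [2, 2, 5, 18]

Final sorted array: [2, 2, 5, 18]

The merge sort proceeds by recursively splitting the array and merging sorted halves.
After all merges, the sorted array is [2, 2, 5, 18].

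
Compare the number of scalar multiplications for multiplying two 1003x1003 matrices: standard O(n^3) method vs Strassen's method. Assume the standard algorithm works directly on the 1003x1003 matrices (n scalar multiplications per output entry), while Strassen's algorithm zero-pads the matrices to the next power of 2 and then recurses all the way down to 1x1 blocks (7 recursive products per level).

Matrix multiplication for 1003x1003 matrices:

Strassen's algorithm requires power-of-2 dimensions. Pad 1003x1003 to 1024x1024 (next power of 2).

Standard algorithm: 1003^3 = 1009027027 multiplications
Strassen's algorithm: 7^(log2(1024)) = 7^10 = 282475249 multiplications
Savings: 1009027027 - 282475249 = 726551778 multiplications

Standard: 1009027027 multiplications (1003^3). Strassen: 282475249 multiplications (7^10, after padding to 1024x1024). Strassen reduces 8 recursive multiplications to 7 at each level.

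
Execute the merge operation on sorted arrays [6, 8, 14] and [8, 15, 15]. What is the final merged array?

Merging process:

Compare 6 vs 8: take 6 from left. Merged: [6]
Compare 8 vs 8: take 8 from left. Merged: [6, 8]
Compare 14 vs 8: take 8 from right. Merged: [6, 8, 8]
Compare 14 vs 15: take 14 from left. Merged: [6, 8, 8, 14]
Append remaining from right: [15, 15]. Merged: [6, 8, 8, 14, 15, 15]

Final merged array: [6, 8, 8, 14, 15, 15]
Total comparisons: 4

The merged array is [6, 8, 8, 14, 15, 15], requiring 4 comparisons. The merge step runs in O(n) time where n is the total number of elements.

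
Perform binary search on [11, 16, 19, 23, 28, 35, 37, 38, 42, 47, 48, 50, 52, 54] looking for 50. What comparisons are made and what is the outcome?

Binary search for 50 in [11, 16, 19, 23, 28, 35, 37, 38, 42, 47, 48, 50, 52, 54]:

lo=0, hi=13, mid=6, arr[mid]=37 -> 37 < 50, search right half
lo=7, hi=13, mid=10, arr[mid]=48 -> 48 < 50, search right half
lo=11, hi=13, mid=12, arr[mid]=52 -> 52 > 50, search left half
lo=11, hi=11, mid=11, arr[mid]=50 -> Found target at index 11!

Binary search finds 50 at index 11 after 4 comparisons. The search repeatedly halves the search space by comparing with the middle element.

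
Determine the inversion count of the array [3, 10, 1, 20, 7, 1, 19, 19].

Finding inversions in [3, 10, 1, 20, 7, 1, 19, 19]:

(0, 2): arr[0]=3 > arr[2]=1
(0, 5): arr[0]=3 > arr[5]=1
(1, 2): arr[1]=10 > arr[2]=1
(1, 4): arr[1]=10 > arr[4]=7
(1, 5): arr[1]=10 > arr[5]=1
(3, 4): arr[3]=20 > arr[4]=7
(3, 5): arr[3]=20 > arr[5]=1
(3, 6): arr[3]=20 > arr[6]=19
(3, 7): arr[3]=20 > arr[7]=19
(4, 5): arr[4]=7 > arr[5]=1

Total inversions: 10

The array has 10 inversion(s): (0,2), (0,5), (1,2), (1,4), (1,5), (3,4), (3,5), (3,6), (3,7), (4,5). Each pair (i,j) satisfies i < j and arr[i] > arr[j].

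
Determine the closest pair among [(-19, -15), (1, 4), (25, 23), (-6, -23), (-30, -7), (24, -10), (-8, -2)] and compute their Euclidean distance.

Computing all pairwise distances among 7 points:

d((-19, -15), (1, 4)) = 27.5862
d((-19, -15), (25, 23)) = 58.1378
d((-19, -15), (-6, -23)) = 15.2643
d((-19, -15), (-30, -7)) = 13.6015
d((-19, -15), (24, -10)) = 43.2897
d((-19, -15), (-8, -2)) = 17.0294
d((1, 4), (25, 23)) = 30.6105
d((1, 4), (-6, -23)) = 27.8927
d((1, 4), (-30, -7)) = 32.8938
d((1, 4), (24, -10)) = 26.9258
d((1, 4), (-8, -2)) = 10.8167 <-- minimum
d((25, 23), (-6, -23)) = 55.4707
d((25, 23), (-30, -7)) = 62.6498
d((25, 23), (24, -10)) = 33.0151
d((25, 23), (-8, -2)) = 41.4005
d((-6, -23), (-30, -7)) = 28.8444
d((-6, -23), (24, -10)) = 32.6956
d((-6, -23), (-8, -2)) = 21.095
d((-30, -7), (24, -10)) = 54.0833
d((-30, -7), (-8, -2)) = 22.561
d((24, -10), (-8, -2)) = 32.9848

Closest pair: (1, 4) and (-8, -2) with distance 10.8167

The closest pair is (1, 4) and (-8, -2) with Euclidean distance 10.8167. For 7 points, brute-force pairwise comparison is shown above. For large n, the divide-and-conquer algorithm (sort by x, recurse on halves, check the dividing strip) achieves O(n log n).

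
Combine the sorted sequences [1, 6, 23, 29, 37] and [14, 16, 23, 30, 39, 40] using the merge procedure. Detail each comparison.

Merging process:

Compare 1 vs 14: take 1 from left. Merged: [1]
Compare 6 vs 14: take 6 from left. Merged: [1, 6]
Compare 23 vs 14: take 14 from right. Merged: [1, 6, 14]
Compare 23 vs 16: take 16 from right. Merged: [1, 6, 14, 16]
Compare 23 vs 23: take 23 from left. Merged: [1, 6, 14, 16, 23]
Compare 29 vs 23: take 23 from right. Merged: [1, 6, 14, 16, 23, 23]
Compare 29 vs 30: take 29 from left. Merged: [1, 6, 14, 16, 23, 23, 29]
Compare 37 vs 30: take 30 from right. Merged: [1, 6, 14, 16, 23, 23, 29, 30]
Compare 37 vs 39: take 37 from left. Merged: [1, 6, 14, 16, 23, 23, 29, 30, 37]
Append remaining from right: [39, 40]. Merged: [1, 6, 14, 16, 23, 23, 29, 30, 37, 39, 40]

Final merged array: [1, 6, 14, 16, 23, 23, 29, 30, 37, 39, 40]
Total comparisons: 9

The merged array is [1, 6, 14, 16, 23, 23, 29, 30, 37, 39, 40], requiring 9 comparisons. The merge step runs in O(n) time where n is the total number of elements.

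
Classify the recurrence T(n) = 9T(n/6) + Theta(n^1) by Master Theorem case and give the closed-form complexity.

Master Theorem for T(n) = 9T(n/6) + O(n^1):

a = 9, b = 6, c = 1
log_b(a) = log_6(9) = 1.2263

Case 1: c = 1 < log_6(9) = 1.2263
T(n) = O(n^(log_6 9))

For T(n) = 9T(n/6) + O(n^1): log_6(9) = 1.2263. This is Case 1 of the Master Theorem (c < log_b(a), work dominated by leaves), giving O(n^(log_6 9)).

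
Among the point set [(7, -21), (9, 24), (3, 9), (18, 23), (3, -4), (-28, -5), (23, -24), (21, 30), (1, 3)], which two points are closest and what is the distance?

Computing all pairwise distances among 9 points:

d((7, -21), (9, 24)) = 45.0444
d((7, -21), (3, 9)) = 30.2655
d((7, -21), (18, 23)) = 45.3542
d((7, -21), (3, -4)) = 17.4642
d((7, -21), (-28, -5)) = 38.4838
d((7, -21), (23, -24)) = 16.2788
d((7, -21), (21, 30)) = 52.8867
d((7, -21), (1, 3)) = 24.7386
d((9, 24), (3, 9)) = 16.1555
d((9, 24), (18, 23)) = 9.0554
d((9, 24), (3, -4)) = 28.6356
d((9, 24), (-28, -5)) = 47.0106
d((9, 24), (23, -24)) = 50.0
d((9, 24), (21, 30)) = 13.4164
d((9, 24), (1, 3)) = 22.4722
d((3, 9), (18, 23)) = 20.5183
d((3, 9), (3, -4)) = 13.0
d((3, 9), (-28, -5)) = 34.0147
d((3, 9), (23, -24)) = 38.5876
d((3, 9), (21, 30)) = 27.6586
d((3, 9), (1, 3)) = 6.3246 <-- minimum
d((18, 23), (3, -4)) = 30.8869
d((18, 23), (-28, -5)) = 53.8516
d((18, 23), (23, -24)) = 47.2652
d((18, 23), (21, 30)) = 7.6158
d((18, 23), (1, 3)) = 26.2488
d((3, -4), (-28, -5)) = 31.0161
d((3, -4), (23, -24)) = 28.2843
d((3, -4), (21, 30)) = 38.4708
d((3, -4), (1, 3)) = 7.2801
d((-28, -5), (23, -24)) = 54.4243
d((-28, -5), (21, 30)) = 60.2163
d((-28, -5), (1, 3)) = 30.0832
d((23, -24), (21, 30)) = 54.037
d((23, -24), (1, 3)) = 34.8281
d((21, 30), (1, 3)) = 33.6006

Closest pair: (3, 9) and (1, 3) with distance 6.3246

The closest pair is (3, 9) and (1, 3) with Euclidean distance 6.3246. For 9 points, brute-force pairwise comparison is shown above. For large n, the divide-and-conquer algorithm (sort by x, recurse on halves, check the dividing strip) achieves O(n log n).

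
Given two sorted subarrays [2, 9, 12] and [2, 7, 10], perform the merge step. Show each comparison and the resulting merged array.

Merging process:

Compare 2 vs 2: take 2 from left. Merged: [2]
Compare 9 vs 2: take 2 from right. Merged: [2, 2]
Compare 9 vs 7: take 7 from right. Merged: [2, 2, 7]
Compare 9 vs 10: take 9 from left. Merged: [2, 2, 7, 9]
Compare 12 vs 10: take 10 from right. Merged: [2, 2, 7, 9, 10]
Append remaining from left: [12]. Merged: [2, 2, 7, 9, 10, 12]

Final merged array: [2, 2, 7, 9, 10, 12]
Total comparisons: 5

The merged array is [2, 2, 7, 9, 10, 12], requiring 5 comparisons. The merge step runs in O(n) time where n is the total number of elements.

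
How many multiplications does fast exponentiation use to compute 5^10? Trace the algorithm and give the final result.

Computing 5^10 by squaring (build up from 5^1; each line after the first costs one multiplication):

5^1 = 5
5^2 = (5^1)^2 = 5^2 = 25
5^4 = (5^2)^2 = 25^2 = 625
5^5 = 5 * 5^4 = 5 * 625 = 3125
5^10 = (5^5)^2 = 3125^2 = 9765625

Result: 9765625
Multiplications needed: 4 (4 lines after 5^1)

5^10 = 9765625. Using exponentiation by squaring, this requires 4 multiplications. The key idea: if the exponent is even, square the half-power; if odd, multiply by the base once.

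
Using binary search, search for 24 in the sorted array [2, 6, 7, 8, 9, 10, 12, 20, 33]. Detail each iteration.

Binary search for 24 in [2, 6, 7, 8, 9, 10, 12, 20, 33]:

lo=0, hi=8, mid=4, arr[mid]=9 -> 9 < 24, search right half
lo=5, hi=8, mid=6, arr[mid]=12 -> 12 < 24, search right half
lo=7, hi=8, mid=7, arr[mid]=20 -> 20 < 24, search right half
lo=8, hi=8, mid=8, arr[mid]=33 -> 33 > 24, search left half
lo=8 > hi=7, target 24 not found

Binary search determines that 24 is not in the array after 4 comparisons. The search space was exhausted without finding the target.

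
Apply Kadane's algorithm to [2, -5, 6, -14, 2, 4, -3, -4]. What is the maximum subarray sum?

Using Kadane's algorithm on [2, -5, 6, -14, 2, 4, -3, -4]:

Scanning through the array:
Position 1 (value -5): max_ending_here = -3, max_so_far = 2
Position 2 (value 6): max_ending_here = 6, max_so_far = 6
Position 3 (value -14): max_ending_here = -8, max_so_far = 6
Position 4 (value 2): max_ending_here = 2, max_so_far = 6
Position 5 (value 4): max_ending_here = 6, max_so_far = 6
Position 6 (value -3): max_ending_here = 3, max_so_far = 6
Position 7 (value -4): max_ending_here = -1, max_so_far = 6

Maximum subarray: [6]
Maximum sum: 6

The maximum subarray is [6] with sum 6. This subarray runs from index 2 to index 2.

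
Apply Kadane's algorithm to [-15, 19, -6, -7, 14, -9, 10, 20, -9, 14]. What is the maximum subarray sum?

Using Kadane's algorithm on [-15, 19, -6, -7, 14, -9, 10, 20, -9, 14]:

Scanning through the array:
Position 1 (value 19): max_ending_here = 19, max_so_far = 19
Position 2 (value -6): max_ending_here = 13, max_so_far = 19
Position 3 (value -7): max_ending_here = 6, max_so_far = 19
Position 4 (value 14): max_ending_here = 20, max_so_far = 20
Position 5 (value -9): max_ending_here = 11, max_so_far = 20
Position 6 (value 10): max_ending_here = 21, max_so_far = 21
Position 7 (value 20): max_ending_here = 41, max_so_far = 41
Position 8 (value -9): max_ending_here = 32, max_so_far = 41
Position 9 (value 14): max_ending_here = 46, max_so_far = 46

Maximum subarray: [19, -6, -7, 14, -9, 10, 20, -9, 14]
Maximum sum: 46

The maximum subarray is [19, -6, -7, 14, -9, 10, 20, -9, 14] with sum 46. This subarray runs from index 1 to index 9.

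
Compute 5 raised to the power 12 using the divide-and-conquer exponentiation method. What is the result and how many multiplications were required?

Computing 5^12 by squaring (build up from 5^1; each line after the first costs one multiplication):

5^1 = 5
5^2 = (5^1)^2 = 5^2 = 25
5^3 = 5 * 5^2 = 5 * 25 = 125
5^6 = (5^3)^2 = 125^2 = 15625
5^12 = (5^6)^2 = 15625^2 = 244140625

Result: 244140625
Multiplications needed: 4 (4 lines after 5^1)

5^12 = 244140625. Using exponentiation by squaring, this requires 4 multiplications. The key idea: if the exponent is even, square the half-power; if odd, multiply by the base once.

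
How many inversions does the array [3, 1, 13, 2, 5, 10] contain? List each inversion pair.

Finding inversions in [3, 1, 13, 2, 5, 10]:

(0, 1): arr[0]=3 > arr[1]=1
(0, 3): arr[0]=3 > arr[3]=2
(2, 3): arr[2]=13 > arr[3]=2
(2, 4): arr[2]=13 > arr[4]=5
(2, 5): arr[2]=13 > arr[5]=10

Total inversions: 5

The array has 5 inversion(s): (0,1), (0,3), (2,3), (2,4), (2,5). Each pair (i,j) satisfies i < j and arr[i] > arr[j].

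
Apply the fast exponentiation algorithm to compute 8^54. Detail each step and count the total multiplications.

Computing 8^54 by squaring (build up from 8^1; each line after the first costs one multiplication):

8^1 = 8
8^2 = (8^1)^2 = 8^2 = 64
8^3 = 8 * 8^2 = 8 * 64 = 512
8^6 = (8^3)^2 = 512^2 = 262144
8^12 = (8^6)^2 = 262144^2 = 68719476736
8^13 = 8 * 8^12 = 8 * 68719476736 = 549755813888
8^26 = (8^13)^2 = 549755813888^2 = 302231454903657293676544
8^27 = 8 * 8^26 = 8 * 302231454903657293676544 = 2417851639229258349412352
8^54 = (8^27)^2 = 2417851639229258349412352^2 = 5846006549323611672814739330865132078623730171904

Result: 5846006549323611672814739330865132078623730171904
Multiplications needed: 8 (8 lines after 8^1)

8^54 = 5846006549323611672814739330865132078623730171904. Using exponentiation by squaring, this requires 8 multiplications. The key idea: if the exponent is even, square the half-power; if odd, multiply by the base once.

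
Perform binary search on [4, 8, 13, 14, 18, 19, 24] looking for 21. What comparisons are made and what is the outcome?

Binary search for 21 in [4, 8, 13, 14, 18, 19, 24]:

lo=0, hi=6, mid=3, arr[mid]=14 -> 14 < 21, search right half
lo=4, hi=6, mid=5, arr[mid]=19 -> 19 < 21, search right half
lo=6, hi=6, mid=6, arr[mid]=24 -> 24 > 21, search left half
lo=6 > hi=5, target 21 not found

Binary search determines that 21 is not in the array after 3 comparisons. The search space was exhausted without finding the target.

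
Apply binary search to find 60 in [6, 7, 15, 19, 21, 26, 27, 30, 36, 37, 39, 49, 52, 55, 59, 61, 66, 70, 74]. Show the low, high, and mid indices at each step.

Binary search for 60 in [6, 7, 15, 19, 21, 26, 27, 30, 36, 37, 39, 49, 52, 55, 59, 61, 66, 70, 74]:

lo=0, hi=18, mid=9, arr[mid]=37 -> 37 < 60, search right half
lo=10, hi=18, mid=14, arr[mid]=59 -> 59 < 60, search right half
lo=15, hi=18, mid=16, arr[mid]=66 -> 66 > 60, search left half
lo=15, hi=15, mid=15, arr[mid]=61 -> 61 > 60, search left half
lo=15 > hi=14, target 60 not found

Binary search determines that 60 is not in the array after 4 comparisons. The search space was exhausted without finding the target.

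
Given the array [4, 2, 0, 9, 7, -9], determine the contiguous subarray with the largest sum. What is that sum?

Using Kadane's algorithm on [4, 2, 0, 9, 7, -9]:

Scanning through the array:
Position 1 (value 2): max_ending_here = 6, max_so_far = 6
Position 2 (value 0): max_ending_here = 6, max_so_far = 6
Position 3 (value 9): max_ending_here = 15, max_so_far = 15
Position 4 (value 7): max_ending_here = 22, max_so_far = 22
Position 5 (value -9): max_ending_here = 13, max_so_far = 22

Maximum subarray: [4, 2, 0, 9, 7]
Maximum sum: 22

The maximum subarray is [4, 2, 0, 9, 7] with sum 22. This subarray runs from index 0 to index 4.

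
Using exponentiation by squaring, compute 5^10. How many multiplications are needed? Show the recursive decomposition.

Computing 5^10 by squaring (build up from 5^1; each line after the first costs one multiplication):

5^1 = 5
5^2 = (5^1)^2 = 5^2 = 25
5^4 = (5^2)^2 = 25^2 = 625
5^5 = 5 * 5^4 = 5 * 625 = 3125
5^10 = (5^5)^2 = 3125^2 = 9765625

Result: 9765625
Multiplications needed: 4 (4 lines after 5^1)

5^10 = 9765625. Using exponentiation by squaring, this requires 4 multiplications. The key idea: if the exponent is even, square the half-power; if odd, multiply by the base once.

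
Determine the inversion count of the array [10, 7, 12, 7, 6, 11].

Finding inversions in [10, 7, 12, 7, 6, 11]:

(0, 1): arr[0]=10 > arr[1]=7
(0, 3): arr[0]=10 > arr[3]=7
(0, 4): arr[0]=10 > arr[4]=6
(1, 4): arr[1]=7 > arr[4]=6
(2, 3): arr[2]=12 > arr[3]=7
(2, 4): arr[2]=12 > arr[4]=6
(2, 5): arr[2]=12 > arr[5]=11
(3, 4): arr[3]=7 > arr[4]=6

Total inversions: 8

The array has 8 inversion(s): (0,1), (0,3), (0,4), (1,4), (2,3), (2,4), (2,5), (3,4). Each pair (i,j) satisfies i < j and arr[i] > arr[j].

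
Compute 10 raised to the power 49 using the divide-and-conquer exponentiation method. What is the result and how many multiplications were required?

Computing 10^49 by squaring (build up from 10^1; each line after the first costs one multiplication):

10^1 = 10
10^2 = (10^1)^2 = 10^2 = 100
10^3 = 10 * 10^2 = 10 * 100 = 1000
10^6 = (10^3)^2 = 1000^2 = 1000000
10^12 = (10^6)^2 = 1000000^2 = 1000000000000
10^24 = (10^12)^2 = 1000000000000^2 = 1000000000000000000000000
10^48 = (10^24)^2 = 1000000000000000000000000^2 = 1000000000000000000000000000000000000000000000000
10^49 = 10 * 10^48 = 10 * 1000000000000000000000000000000000000000000000000 = 10000000000000000000000000000000000000000000000000

Result: 10000000000000000000000000000000000000000000000000
Multiplications needed: 7 (7 lines after 10^1)

10^49 = 10000000000000000000000000000000000000000000000000. Using exponentiation by squaring, this requires 7 multiplications. The key idea: if the exponent is even, square the half-power; if odd, multiply by the base once.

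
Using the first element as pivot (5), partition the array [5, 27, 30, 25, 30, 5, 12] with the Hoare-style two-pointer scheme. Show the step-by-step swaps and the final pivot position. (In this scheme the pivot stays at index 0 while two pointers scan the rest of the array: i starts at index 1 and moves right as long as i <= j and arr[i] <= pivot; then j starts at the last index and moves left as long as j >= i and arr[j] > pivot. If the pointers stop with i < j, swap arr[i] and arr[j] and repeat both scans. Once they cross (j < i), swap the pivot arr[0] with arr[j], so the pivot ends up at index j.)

Hoare-style two-pointer partition with pivot = 5:

Initial array: [5, 27, 30, 25, 30, 5, 12]

Pointers start at i = 1, j = 6.
i stops at index 1 (arr[1]=27 > 5), j stops at index 5 (arr[5]=5 <= 5): swap arr[1] and arr[5], array becomes [5, 5, 30, 25, 30, 27, 12]
i ends at 2, j ends at 1: the pointers have crossed (j < i), so scanning stops.

Swap pivot arr[0] with arr[1] to place pivot at position 1: [5, 5, 30, 25, 30, 27, 12]
Pivot position: 1

After partitioning with pivot 5, the array becomes [5, 5, 30, 25, 30, 27, 12]. The pivot is placed at index 1. All elements to the left of the pivot are <= 5, and all elements to the right are > 5.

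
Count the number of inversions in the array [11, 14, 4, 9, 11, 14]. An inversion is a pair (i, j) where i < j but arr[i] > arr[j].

Finding inversions in [11, 14, 4, 9, 11, 14]:

(0, 2): arr[0]=11 > arr[2]=4
(0, 3): arr[0]=11 > arr[3]=9
(1, 2): arr[1]=14 > arr[2]=4
(1, 3): arr[1]=14 > arr[3]=9
(1, 4): arr[1]=14 > arr[4]=11

Total inversions: 5

The array has 5 inversion(s): (0,2), (0,3), (1,2), (1,3), (1,4). Each pair (i,j) satisfies i < j and arr[i] > arr[j].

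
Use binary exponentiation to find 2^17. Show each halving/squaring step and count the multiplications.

Computing 2^17 by squaring (build up from 2^1; each line after the first costs one multiplication):

2^1 = 2
2^2 = (2^1)^2 = 2^2 = 4
2^4 = (2^2)^2 = 4^2 = 16
2^8 = (2^4)^2 = 16^2 = 256
2^16 = (2^8)^2 = 256^2 = 65536
2^17 = 2 * 2^16 = 2 * 65536 = 131072

Result: 131072
Multiplications needed: 5 (5 lines after 2^1)

2^17 = 131072. Using exponentiation by squaring, this requires 5 multiplications. The key idea: if the exponent is even, square the half-power; if odd, multiply by the base once.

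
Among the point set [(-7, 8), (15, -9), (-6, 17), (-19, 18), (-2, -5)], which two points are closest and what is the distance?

Computing all pairwise distances among 5 points:

d((-7, 8), (15, -9)) = 27.8029
d((-7, 8), (-6, 17)) = 9.0554 <-- minimum
d((-7, 8), (-19, 18)) = 15.6205
d((-7, 8), (-2, -5)) = 13.9284
d((15, -9), (-6, 17)) = 33.4215
d((15, -9), (-19, 18)) = 43.4166
d((15, -9), (-2, -5)) = 17.4642
d((-6, 17), (-19, 18)) = 13.0384
d((-6, 17), (-2, -5)) = 22.3607
d((-19, 18), (-2, -5)) = 28.6007

Closest pair: (-7, 8) and (-6, 17) with distance 9.0554

The closest pair is (-7, 8) and (-6, 17) with Euclidean distance 9.0554. For 5 points, brute-force pairwise comparison is shown above. For large n, the divide-and-conquer algorithm (sort by x, recurse on halves, check the dividing strip) achieves O(n log n).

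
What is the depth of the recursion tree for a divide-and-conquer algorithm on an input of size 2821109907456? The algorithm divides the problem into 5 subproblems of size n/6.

For divide and conquer with division factor 6:

Problem sizes at each level:
Level 0: 2821109907456
Level 1: 470184984576
Level 2: 78364164096
Level 3: 13060694016
Level 4: 2176782336
Level 5: 362797056
Level 6: 60466176
Level 7: 10077696
Level 8: 1679616
Level 9: 279936
Level 10: 46656
Level 11: 7776
Level 12: 1296
Level 13: 216
Level 14: 36
Level 15: 6
Level 16: 1

The root is level 0 and the size-1 base case is level 16 (the tree spans levels 0 through 16, i.e. 17 levels counting the root), so the depth is the number of divisions: log_6(2821109907456) = 16

The recursion tree depth is log_6(2821109907456) = 16. At each level, the problem size is divided by 6, so it takes 16 divisions to reduce to a base case of size 1. The algorithm makes 5 recursive calls at each level.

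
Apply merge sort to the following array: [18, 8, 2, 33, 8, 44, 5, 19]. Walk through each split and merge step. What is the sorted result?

Merge sort trace:

Split: [18, 8, 2, 33, 8, 44, 5, 19] -> [18, 8, 2, 33] and [8, 44, 5, 19]
  Split: [18, 8, 2, 33] -> [18, 8] and [2, 33]
    Split: [18, 8] -> [18] and [8]
    Merge: [18] + [8] -> [8, 18]
    Split: [2, 33] -> [2] and [33]
    Merge: [2] + [33] -> [2, 33]
  Merge: [8, 18] + [2, 33] -> [2, 8, 18, 33]
  Split: [8, 44, 5, 19] -> [8, 44] and [5, 19]
    Split: [8, 44] -> [8] and [44]
    Merge: [8] + [44] -> [8, 44]
    Split: [5, 19] -> [5] and [19]
    Merge: [5] + [19] -> [5, 19]
  Merge: [8, 44] + [5, 19] -> [5, 8, 19, 44]
Merge: [2, 8, 18, 33] + [5, 8, 19, 44] -> [2, 5, 8, 8, 18, 19, 33, 44]

Final sorted array: [2, 5, 8, 8, 18, 19, 33, 44]

The merge sort proceeds by recursively splitting the array and merging sorted halves.
After all merges, the sorted array is [2, 5, 8, 8, 18, 19, 33, 44].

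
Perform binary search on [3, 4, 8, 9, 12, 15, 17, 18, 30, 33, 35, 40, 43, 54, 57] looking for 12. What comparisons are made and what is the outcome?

Binary search for 12 in [3, 4, 8, 9, 12, 15, 17, 18, 30, 33, 35, 40, 43, 54, 57]:

lo=0, hi=14, mid=7, arr[mid]=18 -> 18 > 12, search left half
lo=0, hi=6, mid=3, arr[mid]=9 -> 9 < 12, search right half
lo=4, hi=6, mid=5, arr[mid]=15 -> 15 > 12, search left half
lo=4, hi=4, mid=4, arr[mid]=12 -> Found target at index 4!

Binary search finds 12 at index 4 after 4 comparisons. The search repeatedly halves the search space by comparing with the middle element.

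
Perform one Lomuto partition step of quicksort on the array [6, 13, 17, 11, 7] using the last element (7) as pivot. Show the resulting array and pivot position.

Lomuto partition with pivot = 7:

Initial array: [6, 13, 17, 11, 7]

arr[0]=6 <= 7: swap with position 0, array becomes [6, 13, 17, 11, 7]
arr[1]=13 > 7: no swap
arr[2]=17 > 7: no swap
arr[3]=11 > 7: no swap

Place pivot at position 1: [6, 7, 17, 11, 13]
Pivot position: 1

After partitioning with pivot 7, the array becomes [6, 7, 17, 11, 13]. The pivot is placed at index 1. All elements to the left of the pivot are <= 7, and all elements to the right are > 7.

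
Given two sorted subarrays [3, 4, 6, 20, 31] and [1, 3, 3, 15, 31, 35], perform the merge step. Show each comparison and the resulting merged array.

Merging process:

Compare 3 vs 1: take 1 from right. Merged: [1]
Compare 3 vs 3: take 3 from left. Merged: [1, 3]
Compare 4 vs 3: take 3 from right. Merged: [1, 3, 3]
Compare 4 vs 3: take 3 from right. Merged: [1, 3, 3, 3]
Compare 4 vs 15: take 4 from left. Merged: [1, 3, 3, 3, 4]
Compare 6 vs 15: take 6 from left. Merged: [1, 3, 3, 3, 4, 6]
Compare 20 vs 15: take 15 from right. Merged: [1, 3, 3, 3, 4, 6, 15]
Compare 20 vs 31: take 20 from left. Merged: [1, 3, 3, 3, 4, 6, 15, 20]
Compare 31 vs 31: take 31 from left. Merged: [1, 3, 3, 3, 4, 6, 15, 20, 31]
Append remaining from right: [31, 35]. Merged: [1, 3, 3, 3, 4, 6, 15, 20, 31, 31, 35]

Final merged array: [1, 3, 3, 3, 4, 6, 15, 20, 31, 31, 35]
Total comparisons: 9

The merged array is [1, 3, 3, 3, 4, 6, 15, 20, 31, 31, 35], requiring 9 comparisons. The merge step runs in O(n) time where n is the total number of elements.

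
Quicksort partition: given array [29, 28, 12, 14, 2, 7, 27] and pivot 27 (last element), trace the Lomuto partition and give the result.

Lomuto partition with pivot = 27:

Initial array: [29, 28, 12, 14, 2, 7, 27]

arr[0]=29 > 27: no swap
arr[1]=28 > 27: no swap
arr[2]=12 <= 27: swap with position 0, array becomes [12, 28, 29, 14, 2, 7, 27]
arr[3]=14 <= 27: swap with position 1, array becomes [12, 14, 29, 28, 2, 7, 27]
arr[4]=2 <= 27: swap with position 2, array becomes [12, 14, 2, 28, 29, 7, 27]
arr[5]=7 <= 27: swap with position 3, array becomes [12, 14, 2, 7, 29, 28, 27]

Place pivot at position 4: [12, 14, 2, 7, 27, 28, 29]
Pivot position: 4

After partitioning with pivot 27, the array becomes [12, 14, 2, 7, 27, 28, 29]. The pivot is placed at index 4. All elements to the left of the pivot are <= 27, and all elements to the right are > 27.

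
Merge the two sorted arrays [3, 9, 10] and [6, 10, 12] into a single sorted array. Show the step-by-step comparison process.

Merging process:

Compare 3 vs 6: take 3 from left. Merged: [3]
Compare 9 vs 6: take 6 from right. Merged: [3, 6]
Compare 9 vs 10: take 9 from left. Merged: [3, 6, 9]
Compare 10 vs 10: take 10 from left. Merged: [3, 6, 9, 10]
Append remaining from right: [10, 12]. Merged: [3, 6, 9, 10, 10, 12]

Final merged array: [3, 6, 9, 10, 10, 12]
Total comparisons: 4

The merged array is [3, 6, 9, 10, 10, 12], requiring 4 comparisons. The merge step runs in O(n) time where n is the total number of elements.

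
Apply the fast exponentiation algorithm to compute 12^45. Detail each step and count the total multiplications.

Computing 12^45 by squaring (build up from 12^1; each line after the first costs one multiplication):

12^1 = 12
12^2 = (12^1)^2 = 12^2 = 144
12^4 = (12^2)^2 = 144^2 = 20736
12^5 = 12 * 12^4 = 12 * 20736 = 248832
12^10 = (12^5)^2 = 248832^2 = 61917364224
12^11 = 12 * 12^10 = 12 * 61917364224 = 743008370688
12^22 = (12^11)^2 = 743008370688^2 = 552061438912436417593344
12^44 = (12^22)^2 = 552061438912436417593344^2 = 304771832334069766392840191887919236168953102336
12^45 = 12 * 12^44 = 12 * 304771832334069766392840191887919236168953102336 = 3657261988008837196714082302655030834027437228032

Result: 3657261988008837196714082302655030834027437228032
Multiplications needed: 8 (8 lines after 12^1)

12^45 = 3657261988008837196714082302655030834027437228032. Using exponentiation by squaring, this requires 8 multiplications. The key idea: if the exponent is even, square the half-power; if odd, multiply by the base once.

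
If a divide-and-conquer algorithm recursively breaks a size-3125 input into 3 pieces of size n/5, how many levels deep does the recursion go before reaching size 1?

For divide and conquer with division factor 5:

Problem sizes at each level:
Level 0: 3125
Level 1: 625
Level 2: 125
Level 3: 25
Level 4: 5
Level 5: 1

The root is level 0 and the size-1 base case is level 5 (the tree spans levels 0 through 5, i.e. 6 levels counting the root), so the depth is the number of divisions: log_5(3125) = 5

The recursion tree depth is log_5(3125) = 5. At each level, the problem size is divided by 5, so it takes 5 divisions to reduce to a base case of size 1. The algorithm makes 3 recursive calls at each level.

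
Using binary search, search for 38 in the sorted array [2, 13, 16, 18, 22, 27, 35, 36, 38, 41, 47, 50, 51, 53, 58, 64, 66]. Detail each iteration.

Binary search for 38 in [2, 13, 16, 18, 22, 27, 35, 36, 38, 41, 47, 50, 51, 53, 58, 64, 66]:

lo=0, hi=16, mid=8, arr[mid]=38 -> Found target at index 8!

Binary search finds 38 at index 8 after 1 comparisons. The search repeatedly halves the search space by comparing with the middle element.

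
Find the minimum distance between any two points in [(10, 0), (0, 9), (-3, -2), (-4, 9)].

Computing all pairwise distances among 4 points:

d((10, 0), (0, 9)) = 13.4536
d((10, 0), (-3, -2)) = 13.1529
d((10, 0), (-4, 9)) = 16.6433
d((0, 9), (-3, -2)) = 11.4018
d((0, 9), (-4, 9)) = 4.0 <-- minimum
d((-3, -2), (-4, 9)) = 11.0454

Closest pair: (0, 9) and (-4, 9) with distance 4.0

The closest pair is (0, 9) and (-4, 9) with Euclidean distance 4.0. For 4 points, brute-force pairwise comparison is shown above. For large n, the divide-and-conquer algorithm (sort by x, recurse on halves, check the dividing strip) achieves O(n log n).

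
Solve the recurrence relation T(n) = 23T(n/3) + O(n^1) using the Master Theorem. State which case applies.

Master Theorem for T(n) = 23T(n/3) + O(n^1):

a = 23, b = 3, c = 1
log_b(a) = log_3(23) = 2.8540

Case 1: c = 1 < log_3(23) = 2.8540
T(n) = O(n^(log_3 23))

For T(n) = 23T(n/3) + O(n^1): log_3(23) = 2.8540. This is Case 1 of the Master Theorem (c < log_b(a), work dominated by leaves), giving O(n^(log_3 23)).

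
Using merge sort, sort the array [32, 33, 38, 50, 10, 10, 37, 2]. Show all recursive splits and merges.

Merge sort trace:

Split: [32, 33, 38, 50, 10, 10, 37, 2] -> [32, 33, 38, 50] and [10, 10, 37, 2]
  Split: [32, 33, 38, 50] -> [32, 33] and [38, 50]
    Split: [32, 33] -> [32] and [33]
    Merge: [32] + [33] -> [32, 33]
    Split: [38, 50] -> [38] and [50]
    Merge: [38] + [50] -> [38, 50]
  Merge: [32, 33] + [38, 50] -> [32, 33, 38, 50]
  Split: [10, 10, 37, 2] -> [10, 10] and [37, 2]
    Split: [10, 10] -> [10] and [10]
    Merge: [10] + [10] -> [10, 10]
    Split: [37, 2] -> [37] and [2]
    Merge: [37] + [2] -> [2, 37]
  Merge: [10, 10] + [2, 37] -> [2, 10, 10, 37]
Merge: [32, 33, 38, 50] + [2, 10, 10, 37] -> [2, 10, 10, 32, 33, 37, 38, 50]

Final sorted array: [2, 10, 10, 32, 33, 37, 38, 50]

The merge sort proceeds by recursively splitting the array and merging sorted halves.
After all merges, the sorted array is [2, 10, 10, 32, 33, 37, 38, 50].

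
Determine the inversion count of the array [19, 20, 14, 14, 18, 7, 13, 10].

Finding inversions in [19, 20, 14, 14, 18, 7, 13, 10]:

(0, 2): arr[0]=19 > arr[2]=14
(0, 3): arr[0]=19 > arr[3]=14
(0, 4): arr[0]=19 > arr[4]=18
(0, 5): arr[0]=19 > arr[5]=7
(0, 6): arr[0]=19 > arr[6]=13
(0, 7): arr[0]=19 > arr[7]=10
(1, 2): arr[1]=20 > arr[2]=14
(1, 3): arr[1]=20 > arr[3]=14
(1, 4): arr[1]=20 > arr[4]=18
(1, 5): arr[1]=20 > arr[5]=7
(1, 6): arr[1]=20 > arr[6]=13
(1, 7): arr[1]=20 > arr[7]=10
(2, 5): arr[2]=14 > arr[5]=7
(2, 6): arr[2]=14 > arr[6]=13
(2, 7): arr[2]=14 > arr[7]=10
(3, 5): arr[3]=14 > arr[5]=7
(3, 6): arr[3]=14 > arr[6]=13
(3, 7): arr[3]=14 > arr[7]=10
(4, 5): arr[4]=18 > arr[5]=7
(4, 6): arr[4]=18 > arr[6]=13
(4, 7): arr[4]=18 > arr[7]=10
(6, 7): arr[6]=13 > arr[7]=10

Total inversions: 22

The array has 22 inversion(s): (0,2), (0,3), (0,4), (0,5), (0,6), (0,7), (1,2), (1,3), (1,4), (1,5), (1,6), (1,7), (2,5), (2,6), (2,7), (3,5), (3,6), (3,7), (4,5), (4,6), (4,7), (6,7). Each pair (i,j) satisfies i < j and arr[i] > arr[j].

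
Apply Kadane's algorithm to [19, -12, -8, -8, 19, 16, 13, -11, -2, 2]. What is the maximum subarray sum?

Using Kadane's algorithm on [19, -12, -8, -8, 19, 16, 13, -11, -2, 2]:

Scanning through the array:
Position 1 (value -12): max_ending_here = 7, max_so_far = 19
Position 2 (value -8): max_ending_here = -1, max_so_far = 19
Position 3 (value -8): max_ending_here = -8, max_so_far = 19
Position 4 (value 19): max_ending_here = 19, max_so_far = 19
Position 5 (value 16): max_ending_here = 35, max_so_far = 35
Position 6 (value 13): max_ending_here = 48, max_so_far = 48
Position 7 (value -11): max_ending_here = 37, max_so_far = 48
Position 8 (value -2): max_ending_here = 35, max_so_far = 48
Position 9 (value 2): max_ending_here = 37, max_so_far = 48

Maximum subarray: [19, 16, 13]
Maximum sum: 48

The maximum subarray is [19, 16, 13] with sum 48. This subarray runs from index 4 to index 6.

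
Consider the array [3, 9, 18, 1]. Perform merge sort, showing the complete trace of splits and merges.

Merge sort trace:

Split: [3, 9, 18, 1] -> [3, 9] and [18, 1]
  Split: [3, 9] -> [3] and [9]
  Merge: [3] + [9] -> [3, 9]
  Split: [18, 1] -> [18] and [1]
  Merge: [18] + [1] -> [1, 18]
Merge: [3, 9] + [1, 18] -> [1, 3, 9, 18]

Final sorted array: [1, 3, 9, 18]

The merge sort proceeds by recursively splitting the array and merging sorted halves.
After all merges, the sorted array is [1, 3, 9, 18].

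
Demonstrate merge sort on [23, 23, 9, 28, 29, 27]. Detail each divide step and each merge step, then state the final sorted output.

Merge sort trace:

Split: [23, 23, 9, 28, 29, 27] -> [23, 23, 9] and [28, 29, 27]
  Split: [23, 23, 9] -> [23] and [23, 9]
    Split: [23, 9] -> [23] and [9]
    Merge: [23] + [9] -> [9, 23]
  Merge: [23] + [9, 23] -> [9, 23, 23]
  Split: [28, 29, 27] -> [28] and [29, 27]
    Split: [29, 27] -> [29] and [27]
    Merge: [29] + [27] -> [27, 29]
  Merge: [28] + [27, 29] -> [27, 28, 29]
Merge: [9, 23, 23] + [27, 28, 29] -> [9, 23, 23, 27, 28, 29]

Final sorted array: [9, 23, 23, 27, 28, 29]

The merge sort proceeds by recursively splitting the array and merging sorted halves.
After all merges, the sorted array is [9, 23, 23, 27, 28, 29].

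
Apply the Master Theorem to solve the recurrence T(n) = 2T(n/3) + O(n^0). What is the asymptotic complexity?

Master Theorem for T(n) = 2T(n/3) + O(n^0):

a = 2, b = 3, c = 0
log_b(a) = log_3(2) = 0.6309

Case 1: c = 0 < log_3(2) = 0.6309
T(n) = O(n^(log_3 2))

For T(n) = 2T(n/3) + O(n^0): log_3(2) = 0.6309. This is Case 1 of the Master Theorem (c < log_b(a), work dominated by leaves), giving O(n^(log_3 2)).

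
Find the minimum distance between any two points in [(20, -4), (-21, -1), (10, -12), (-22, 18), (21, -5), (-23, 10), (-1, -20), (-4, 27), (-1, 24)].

Computing all pairwise distances among 9 points:

d((20, -4), (-21, -1)) = 41.1096
d((20, -4), (10, -12)) = 12.8062
d((20, -4), (-22, 18)) = 47.4131
d((20, -4), (21, -5)) = 1.4142 <-- minimum
d((20, -4), (-23, 10)) = 45.2217
d((20, -4), (-1, -20)) = 26.4008
d((20, -4), (-4, 27)) = 39.2046
d((20, -4), (-1, 24)) = 35.0
d((-21, -1), (10, -12)) = 32.8938
d((-21, -1), (-22, 18)) = 19.0263
d((-21, -1), (21, -5)) = 42.19
d((-21, -1), (-23, 10)) = 11.1803
d((-21, -1), (-1, -20)) = 27.5862
d((-21, -1), (-4, 27)) = 32.7567
d((-21, -1), (-1, 24)) = 32.0156
d((10, -12), (-22, 18)) = 43.8634
d((10, -12), (21, -5)) = 13.0384
d((10, -12), (-23, 10)) = 39.6611
d((10, -12), (-1, -20)) = 13.6015
d((10, -12), (-4, 27)) = 41.4367
d((10, -12), (-1, 24)) = 37.6431
d((-22, 18), (21, -5)) = 48.7647
d((-22, 18), (-23, 10)) = 8.0623
d((-22, 18), (-1, -20)) = 43.4166
d((-22, 18), (-4, 27)) = 20.1246
d((-22, 18), (-1, 24)) = 21.8403
d((21, -5), (-23, 10)) = 46.4866
d((21, -5), (-1, -20)) = 26.6271
d((21, -5), (-4, 27)) = 40.6079
d((21, -5), (-1, 24)) = 36.4005
d((-23, 10), (-1, -20)) = 37.2022
d((-23, 10), (-4, 27)) = 25.4951
d((-23, 10), (-1, 24)) = 26.0768
d((-1, -20), (-4, 27)) = 47.0956
d((-1, -20), (-1, 24)) = 44.0
d((-4, 27), (-1, 24)) = 4.2426

Closest pair: (20, -4) and (21, -5) with distance 1.4142

The closest pair is (20, -4) and (21, -5) with Euclidean distance 1.4142. For 9 points, brute-force pairwise comparison is shown above. For large n, the divide-and-conquer algorithm (sort by x, recurse on halves, check the dividing strip) achieves O(n log n).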